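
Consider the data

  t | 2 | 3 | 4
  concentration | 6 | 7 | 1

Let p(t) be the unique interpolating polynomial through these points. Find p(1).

-2

L_0(1) = (-2)·(-3)/[(-1)·(-2)] = 3
L_1(1) = (-1)·(-3)/[(1)·(-1)] = -3
L_2(1) = (-1)·(-2)/[(2)·(1)] = 1
Sum: 6·(3) + 7·(-3) + 1·(1) = -2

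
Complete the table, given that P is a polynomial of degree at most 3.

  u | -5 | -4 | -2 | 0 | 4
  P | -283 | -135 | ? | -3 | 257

The 4 known values determine P uniquely (degree ≤ 3).
Evaluate each Lagrange basis at u = -2:
L_0(-2) = (2)·(-2)·(-6)/[(-1)·(-5)·(-9)] = -8/15
L_1(-2) = (3)·(-2)·(-6)/[(1)·(-4)·(-8)] = 9/8
L_2(-2) = (3)·(2)·(-6)/[(5)·(4)·(-4)] = 9/20
L_3(-2) = (3)·(2)·(-2)/[(9)·(8)·(4)] = -1/24
Sum: (-283)·(-8/15) + (-135)·(9/8) + (-3)·(9/20) + 257·(-1/24) = -13

-13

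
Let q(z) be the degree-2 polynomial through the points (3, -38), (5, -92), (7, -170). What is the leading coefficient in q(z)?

-3

Build the Lagrange basis polynomials:
L_0(z) = (z - 5)(z - 7) / [8] = (1/8)z^2 - (3/2)z + 35/8
L_1(z) = (z - 3)(z - 7) / [-4] = -(1/4)z^2 + (5/2)z - 21/4
L_2(z) = (z - 3)(z - 5) / [8] = (1/8)z^2 - z + 15/8
q(z) = (-38)·L_0 + (-92)·L_1 + (-170)·L_2
Only the coefficient of z^2 is needed; take it from each L_i and combine:
(-38)·(1/8) + (-92)·(-1/4) + (-170)·(1/8) = -3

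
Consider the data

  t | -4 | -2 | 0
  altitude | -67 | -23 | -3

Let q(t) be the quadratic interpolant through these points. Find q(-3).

-42

L_0(-3) = (-1)·(-3)/[(-2)·(-4)] = 3/8
L_1(-3) = (1)·(-3)/[(2)·(-2)] = 3/4
L_2(-3) = (1)·(-1)/[(4)·(2)] = -1/8
Sum: (-67)·(3/8) + (-23)·(3/4) + (-3)·(-1/8) = -42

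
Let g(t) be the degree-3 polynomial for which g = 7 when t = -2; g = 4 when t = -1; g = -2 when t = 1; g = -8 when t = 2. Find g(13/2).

-3397/32

Evaluate each Lagrange basis at t = 13/2:
L_0(13/2) = (15/2)·(11/2)·(9/2)/[(-1)·(-3)·(-4)] = -495/32
L_1(13/2) = (17/2)·(11/2)·(9/2)/[(1)·(-2)·(-3)] = 561/16
L_2(13/2) = (17/2)·(15/2)·(9/2)/[(3)·(2)·(-1)] = -765/16
L_3(13/2) = (17/2)·(15/2)·(11/2)/[(4)·(3)·(1)] = 935/32
Sum: 7·(-495/32) + 4·(561/16) + (-2)·(-765/16) + (-8)·(935/32) = -3397/32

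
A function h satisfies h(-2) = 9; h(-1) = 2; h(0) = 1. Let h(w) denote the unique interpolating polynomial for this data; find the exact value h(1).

6

L_0(1) = (2)·(1)/[(-1)·(-2)] = 1
L_1(1) = (3)·(1)/[(1)·(-1)] = -3
L_2(1) = (3)·(2)/[(2)·(1)] = 3
Sum: 9·(1) + 2·(-3) + 1·(3) = 6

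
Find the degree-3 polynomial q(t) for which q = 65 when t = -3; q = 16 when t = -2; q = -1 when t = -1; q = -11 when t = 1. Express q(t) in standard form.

Build the Lagrange basis polynomials:
L_0(t) = (t + 2)(t + 1)(t - 1) / [-8] = -(1/8)t^3 - (1/4)t^2 + (1/8)t + 1/4
L_1(t) = (t + 3)(t + 1)(t - 1) / [3] = (1/3)t^3 + t^2 - (1/3)t - 1
L_2(t) = (t + 3)(t + 2)(t - 1) / [-4] = -(1/4)t^3 - t^2 - (1/4)t + 3/2
L_3(t) = (t + 3)(t + 2)(t + 1) / [24] = (1/24)t^3 + (1/4)t^2 + (11/24)t + 1/4
q(t) = 65·L_0 + 16·L_1 + (-1)·L_2 + (-11)·L_3
  65·L_0(t) = -(65/8)t^3 - (65/4)t^2 + (65/8)t + 65/4
  16·L_1(t) = (16/3)t^3 + 16t^2 - (16/3)t - 16
  (-1)·L_2(t) = (1/4)t^3 + t^2 + (1/4)t - 3/2
  (-11)·L_3(t) = -(11/24)t^3 - (11/4)t^2 - (121/24)t - 11/4
Adding term by term: -3t^3 - 2t^2 - 2t - 4

q(t) = -3t^3 - 2t^2 - 2t - 4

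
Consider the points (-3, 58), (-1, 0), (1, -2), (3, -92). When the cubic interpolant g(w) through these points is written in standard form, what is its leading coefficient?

Build the Lagrange basis polynomials:
L_0(w) = (w + 1)(w - 1)(w - 3) / [-48] = -(1/48)w^3 + (1/16)w^2 + (1/48)w - 1/16
L_1(w) = (w + 3)(w - 1)(w - 3) / [16] = (1/16)w^3 - (1/16)w^2 - (9/16)w + 9/16
L_2(w) = (w + 3)(w + 1)(w - 3) / [-16] = -(1/16)w^3 - (1/16)w^2 + (9/16)w + 9/16
L_3(w) = (w + 3)(w + 1)(w - 1) / [48] = (1/48)w^3 + (1/16)w^2 - (1/48)w - 1/16
g(w) = 58·L_0 + 0·L_1 + (-2)·L_2 + (-92)·L_3
Only the coefficient of w^3 is needed; take it from each L_i and combine:
58·(-1/48) + 0·(1/16) + (-2)·(-1/16) + (-92)·(1/48) = -3

-3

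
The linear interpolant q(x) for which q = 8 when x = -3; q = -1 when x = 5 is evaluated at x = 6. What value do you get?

-17/8

L_0(6) = (1)/[(-8)] = -1/8
L_1(6) = (9)/[(8)] = 9/8
Sum: 8·(-1/8) + (-1)·(9/8) = -17/8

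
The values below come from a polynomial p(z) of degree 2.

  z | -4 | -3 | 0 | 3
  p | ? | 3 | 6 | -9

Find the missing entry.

-2

The 3 known values determine p uniquely (degree ≤ 2).
L_0(-4) = (-4)·(-7)/[(-3)·(-6)] = 14/9
L_1(-4) = (-1)·(-7)/[(3)·(-3)] = -7/9
L_2(-4) = (-1)·(-4)/[(6)·(3)] = 2/9
Sum: 3·(14/9) + 6·(-7/9) + (-9)·(2/9) = -2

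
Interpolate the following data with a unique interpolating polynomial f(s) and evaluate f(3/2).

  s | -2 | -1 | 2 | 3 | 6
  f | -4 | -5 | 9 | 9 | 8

1973/256

L_0(3/2) = (5/2)·(-1/2)·(-3/2)·(-9/2)/[(-1)·(-4)·(-5)·(-8)] = -27/512
L_1(3/2) = (7/2)·(-1/2)·(-3/2)·(-9/2)/[(1)·(-3)·(-4)·(-7)] = 9/64
L_2(3/2) = (7/2)·(5/2)·(-3/2)·(-9/2)/[(4)·(3)·(-1)·(-4)] = 315/256
L_3(3/2) = (7/2)·(5/2)·(-1/2)·(-9/2)/[(5)·(4)·(1)·(-3)] = -21/64
L_4(3/2) = (7/2)·(5/2)·(-1/2)·(-3/2)/[(8)·(7)·(4)·(3)] = 5/512
Sum: (-4)·(-27/512) + (-5)·(9/64) + 9·(315/256) + 9·(-21/64) + 8·(5/512) = 1973/256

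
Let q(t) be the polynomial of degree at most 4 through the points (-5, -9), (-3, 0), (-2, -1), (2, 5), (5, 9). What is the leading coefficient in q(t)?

-67/1680

Build the Lagrange basis polynomials:
L_0(t) = (t + 3)(t + 2)(t - 2)(t - 5) / [420] = (1/420)t^4 - (1/210)t^3 - (19/420)t^2 + (2/105)t + 1/7
L_1(t) = (t + 5)(t + 2)(t - 2)(t - 5) / [-80] = -(1/80)t^4 + (29/80)t^2 - 5/4
L_2(t) = (t + 5)(t + 3)(t - 2)(t - 5) / [84] = (1/84)t^4 + (1/84)t^3 - (31/84)t^2 - (25/84)t + 25/14
L_3(t) = (t + 5)(t + 3)(t + 2)(t - 5) / [-420] = -(1/420)t^4 - (1/84)t^3 + (19/420)t^2 + (25/84)t + 5/14
L_4(t) = (t + 5)(t + 3)(t + 2)(t - 2) / [1680] = (1/1680)t^4 + (1/210)t^3 + (11/1680)t^2 - (2/105)t - 1/28
q(t) = (-9)·L_0 + 0·L_1 + (-1)·L_2 + 5·L_3 + 9·L_4
Only the coefficient of t^4 is needed; take it from each L_i and combine:
(-9)·(1/420) + 0·(-1/80) + (-1)·(1/84) + 5·(-1/420) + 9·(1/1680) = -67/1680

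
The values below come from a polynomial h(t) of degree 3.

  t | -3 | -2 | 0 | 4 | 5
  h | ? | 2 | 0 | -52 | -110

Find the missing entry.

18

The 4 known values determine h uniquely (degree ≤ 3).
Evaluate each Lagrange basis at t = -3:
L_0(-3) = (-3)·(-7)·(-8)/[(-2)·(-6)·(-7)] = 2
L_1(-3) = (-1)·(-7)·(-8)/[(2)·(-4)·(-5)] = -7/5
L_2(-3) = (-1)·(-3)·(-8)/[(6)·(4)·(-1)] = 1
L_3(-3) = (-1)·(-3)·(-7)/[(7)·(5)·(1)] = -3/5
Sum: 2·(2) + 0 + (-52)·(1) + (-110)·(-3/5) = 18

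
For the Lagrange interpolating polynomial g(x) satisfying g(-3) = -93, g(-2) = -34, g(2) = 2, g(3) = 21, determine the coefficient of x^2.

-4

L_0(x) = (x + 2)(x - 2)(x - 3) / [-30] = -(1/30)x^3 + (1/10)x^2 + (2/15)x - 2/5
L_1(x) = (x + 3)(x - 2)(x - 3) / [20] = (1/20)x^3 - (1/10)x^2 - (9/20)x + 9/10
L_2(x) = (x + 3)(x + 2)(x - 3) / [-20] = -(1/20)x^3 - (1/10)x^2 + (9/20)x + 9/10
L_3(x) = (x + 3)(x + 2)(x - 2) / [30] = (1/30)x^3 + (1/10)x^2 - (2/15)x - 2/5
g(x) = (-93)·L_0 + (-34)·L_1 + 2·L_2 + 21·L_3
Only the coefficient of x^2 is needed; take it from each L_i and combine:
(-93)·(1/10) + (-34)·(-1/10) + 2·(-1/10) + 21·(1/10) = -4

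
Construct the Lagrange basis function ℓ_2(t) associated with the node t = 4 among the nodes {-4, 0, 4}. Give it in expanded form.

ℓ_2(t) = (t + 4)t / [(8)·(4)]
       = (t^2 + 4t) / (32)

ℓ_2(t) = (1/32)t^2 + (1/8)t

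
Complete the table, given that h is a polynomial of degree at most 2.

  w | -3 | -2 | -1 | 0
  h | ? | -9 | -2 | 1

-20

The 3 known values determine h uniquely (degree ≤ 2).
Evaluate each Lagrange basis at w = -3:
L_0(-3) = (-2)·(-3)/[(-1)·(-2)] = 3
L_1(-3) = (-1)·(-3)/[(1)·(-1)] = -3
L_2(-3) = (-1)·(-2)/[(2)·(1)] = 1
Sum: (-9)·(3) + (-2)·(-3) + 1·(1) = -20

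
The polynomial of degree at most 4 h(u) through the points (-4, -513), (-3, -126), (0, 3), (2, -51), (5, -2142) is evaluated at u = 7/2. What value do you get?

L_0(7/2) = (13/2)·(7/2)·(3/2)·(-3/2)/[(-1)·(-4)·(-6)·(-9)] = -91/384
L_1(7/2) = (15/2)·(7/2)·(3/2)·(-3/2)/[(1)·(-3)·(-5)·(-8)] = 63/128
L_2(7/2) = (15/2)·(13/2)·(3/2)·(-3/2)/[(4)·(3)·(-2)·(-5)] = -117/128
L_3(7/2) = (15/2)·(13/2)·(7/2)·(-3/2)/[(6)·(5)·(2)·(-3)] = 91/64
L_4(7/2) = (15/2)·(13/2)·(7/2)·(3/2)/[(9)·(8)·(5)·(3)] = 91/384
Sum: (-513)·(-91/384) + (-126)·(63/128) + 3·(-117/128) + (-51)·(91/64) + (-2142)·(91/384) = -8373/16

-8373/16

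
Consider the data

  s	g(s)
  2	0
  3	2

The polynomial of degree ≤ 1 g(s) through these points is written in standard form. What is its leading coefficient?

2

The leading coefficient equals the top divided difference g[2,3].
g[2,3] = (2 - 0) / (3 - 2) = 2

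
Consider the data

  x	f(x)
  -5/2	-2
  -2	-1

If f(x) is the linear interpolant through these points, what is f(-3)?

Evaluate each Lagrange basis at x = -3:
L_0(-3) = (-1)/[(-1/2)] = 2
L_1(-3) = (-1/2)/[(1/2)] = -1
Sum: (-2)·(2) + (-1)·(-1) = -3

-3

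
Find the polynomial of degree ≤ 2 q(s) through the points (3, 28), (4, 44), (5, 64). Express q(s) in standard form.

L_0(s) = (s - 4)(s - 5) / [2] = (1/2)s^2 - (9/2)s + 10
L_1(s) = (s - 3)(s - 5) / [-1] = -s^2 + 8s - 15
L_2(s) = (s - 3)(s - 4) / [2] = (1/2)s^2 - (7/2)s + 6
q(s) = 28·L_0 + 44·L_1 + 64·L_2
  28·L_0(s) = 14s^2 - 126s + 280
  44·L_1(s) = -44s^2 + 352s - 660
  64·L_2(s) = 32s^2 - 224s + 384
Adding term by term: 2s^2 + 2s + 4

q(s) = 2s^2 + 2s + 4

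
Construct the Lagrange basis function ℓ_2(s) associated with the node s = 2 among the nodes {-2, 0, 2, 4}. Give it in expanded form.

ℓ_2(s) = (s + 2)s(s - 4) / [(4)·(2)·(-2)]
       = (s^3 - 2s^2 - 8s) / (-16)

ℓ_2(s) = -(1/16)s^3 + (1/8)s^2 + (1/2)s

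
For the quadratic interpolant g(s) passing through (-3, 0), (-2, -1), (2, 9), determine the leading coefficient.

7/10

The leading coefficient equals the top divided difference g[-3,-2,2].
g[-3,-2] = (-1 - 0) / (-2 - (-3)) = -1
g[-2,2] = (9 - (-1)) / (2 - (-2)) = 5/2
g[-3,-2,2] = (5/2 - (-1)) / (2 - (-3)) = 7/10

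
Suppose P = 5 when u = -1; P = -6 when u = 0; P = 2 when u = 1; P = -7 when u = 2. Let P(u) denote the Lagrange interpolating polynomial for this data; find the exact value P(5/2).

-233/8

L_0(5/2) = (5/2)·(3/2)·(1/2)/[(-1)·(-2)·(-3)] = -5/16
L_1(5/2) = (7/2)·(3/2)·(1/2)/[(1)·(-1)·(-2)] = 21/16
L_2(5/2) = (7/2)·(5/2)·(1/2)/[(2)·(1)·(-1)] = -35/16
L_3(5/2) = (7/2)·(5/2)·(3/2)/[(3)·(2)·(1)] = 35/16
Sum: 5·(-5/16) + (-6)·(21/16) + 2·(-35/16) + (-7)·(35/16) = -233/8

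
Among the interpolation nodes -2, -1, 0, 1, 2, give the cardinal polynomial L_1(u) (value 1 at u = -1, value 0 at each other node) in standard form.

L_1(u) = -(1/6)u^4 + (1/6)u^3 + (2/3)u^2 - (2/3)u

L_1(u) = (u + 2)u(u - 1)(u - 2) / [(1)·(-1)·(-2)·(-3)]
       = (u^4 - u^3 - 4u^2 + 4u) / (-6)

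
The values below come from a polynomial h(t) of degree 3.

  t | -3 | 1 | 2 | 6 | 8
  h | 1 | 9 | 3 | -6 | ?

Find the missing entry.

613/30

The 4 known values determine h uniquely (degree ≤ 3).
L_0(8) = (7)·(6)·(2)/[(-4)·(-5)·(-9)] = -7/15
L_1(8) = (11)·(6)·(2)/[(4)·(-1)·(-5)] = 33/5
L_2(8) = (11)·(7)·(2)/[(5)·(1)·(-4)] = -77/10
L_3(8) = (11)·(7)·(6)/[(9)·(5)·(4)] = 77/30
Sum: 1·(-7/15) + 9·(33/5) + 3·(-77/10) + (-6)·(77/30) = 613/30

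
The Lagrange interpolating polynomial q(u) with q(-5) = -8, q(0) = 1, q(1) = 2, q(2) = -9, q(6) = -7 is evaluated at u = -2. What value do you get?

-12099/385

Evaluate each Lagrange basis at u = -2:
L_0(-2) = (-2)·(-3)·(-4)·(-8)/[(-5)·(-6)·(-7)·(-11)] = 32/385
L_1(-2) = (3)·(-3)·(-4)·(-8)/[(5)·(-1)·(-2)·(-6)] = 24/5
L_2(-2) = (3)·(-2)·(-4)·(-8)/[(6)·(1)·(-1)·(-5)] = -32/5
L_3(-2) = (3)·(-2)·(-3)·(-8)/[(7)·(2)·(1)·(-4)] = 18/7
L_4(-2) = (3)·(-2)·(-3)·(-4)/[(11)·(6)·(5)·(4)] = -3/55
Sum: (-8)·(32/385) + 1·(24/5) + 2·(-32/5) + (-9)·(18/7) + (-7)·(-3/55) = -12099/385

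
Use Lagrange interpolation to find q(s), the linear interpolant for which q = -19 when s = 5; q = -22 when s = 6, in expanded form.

Build the Lagrange basis polynomials:
L_0(s) = (s - 6) / [-1] = -s + 6
L_1(s) = (s - 5) / [1] = s - 5
q(s) = (-19)·L_0 + (-22)·L_1
  (-19)·L_0(s) = 19s - 114
  (-22)·L_1(s) = -22s + 110
Adding term by term: -3s - 4

q(s) = -3s - 4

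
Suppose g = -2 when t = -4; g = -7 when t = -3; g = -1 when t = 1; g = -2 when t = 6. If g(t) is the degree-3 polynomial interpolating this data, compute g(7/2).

275/48

Evaluate each Lagrange basis at t = 7/2:
L_0(7/2) = (13/2)·(5/2)·(-5/2)/[(-1)·(-5)·(-10)] = 13/16
L_1(7/2) = (15/2)·(5/2)·(-5/2)/[(1)·(-4)·(-9)] = -125/96
L_2(7/2) = (15/2)·(13/2)·(-5/2)/[(5)·(4)·(-5)] = 39/32
L_3(7/2) = (15/2)·(13/2)·(5/2)/[(10)·(9)·(5)] = 13/48
Sum: (-2)·(13/16) + (-7)·(-125/96) + (-1)·(39/32) + (-2)·(13/48) = 275/48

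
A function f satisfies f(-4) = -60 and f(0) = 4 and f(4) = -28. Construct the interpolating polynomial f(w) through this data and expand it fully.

L_0(w) = w(w - 4) / [32] = (1/32)w^2 - (1/8)w
L_1(w) = (w + 4)(w - 4) / [-16] = -(1/16)w^2 + 1
L_2(w) = (w + 4)w / [32] = (1/32)w^2 + (1/8)w
f(w) = (-60)·L_0 + 4·L_1 + (-28)·L_2
  (-60)·L_0(w) = -(15/8)w^2 + (15/2)w
  4·L_1(w) = -(1/4)w^2 + 4
  (-28)·L_2(w) = -(7/8)w^2 - (7/2)w
Adding term by term: -3w^2 + 4w + 4

f(w) = -3w^2 + 4w + 4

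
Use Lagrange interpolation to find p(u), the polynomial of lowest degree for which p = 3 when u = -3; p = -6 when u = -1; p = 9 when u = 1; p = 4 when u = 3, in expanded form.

L_0(u) = (u + 1)(u - 1)(u - 3) / [-48] = -(1/48)u^3 + (1/16)u^2 + (1/48)u - 1/16
L_1(u) = (u + 3)(u - 1)(u - 3) / [16] = (1/16)u^3 - (1/16)u^2 - (9/16)u + 9/16
L_2(u) = (u + 3)(u + 1)(u - 3) / [-16] = -(1/16)u^3 - (1/16)u^2 + (9/16)u + 9/16
L_3(u) = (u + 3)(u + 1)(u - 1) / [48] = (1/48)u^3 + (1/16)u^2 - (1/48)u - 1/16
p(u) = 3·L_0 + (-6)·L_1 + 9·L_2 + 4·L_3
  3·L_0(u) = -(1/16)u^3 + (3/16)u^2 + (1/16)u - 3/16
  (-6)·L_1(u) = -(3/8)u^3 + (3/8)u^2 + (27/8)u - 27/8
  9·L_2(u) = -(9/16)u^3 - (9/16)u^2 + (81/16)u + 81/16
  4·L_3(u) = (1/12)u^3 + (1/4)u^2 - (1/12)u - 1/4
Adding term by term: -(11/12)u^3 + (1/4)u^2 + (101/12)u + 5/4

p(u) = -(11/12)u^3 + (1/4)u^2 + (101/12)u + 5/4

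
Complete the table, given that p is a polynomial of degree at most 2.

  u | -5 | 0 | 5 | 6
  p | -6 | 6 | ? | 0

28/11

The 3 known values determine p uniquely (degree ≤ 2).
Evaluate each Lagrange basis at u = 5:
L_0(5) = (5)·(-1)/[(-5)·(-11)] = -1/11
L_1(5) = (10)·(-1)/[(5)·(-6)] = 1/3
L_2(5) = (10)·(5)/[(11)·(6)] = 25/33
Sum: (-6)·(-1/11) + 6·(1/3) + 0 = 28/11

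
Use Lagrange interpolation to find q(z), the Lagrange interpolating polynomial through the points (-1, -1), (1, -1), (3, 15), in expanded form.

q(z) = 2z^2 - 3

Build the Lagrange basis polynomials:
L_0(z) = (z - 1)(z - 3) / [8] = (1/8)z^2 - (1/2)z + 3/8
L_1(z) = (z + 1)(z - 3) / [-4] = -(1/4)z^2 + (1/2)z + 3/4
L_2(z) = (z + 1)(z - 1) / [8] = (1/8)z^2 - 1/8
q(z) = (-1)·L_0 + (-1)·L_1 + 15·L_2
  (-1)·L_0(z) = -(1/8)z^2 + (1/2)z - 3/8
  (-1)·L_1(z) = (1/4)z^2 - (1/2)z - 3/4
  15·L_2(z) = (15/8)z^2 - 15/8
Adding term by term: 2z^2 - 3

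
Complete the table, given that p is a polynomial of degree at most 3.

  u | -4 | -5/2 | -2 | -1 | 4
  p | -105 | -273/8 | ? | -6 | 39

The 4 known values determine p uniquely (degree ≤ 3).
Evaluate each Lagrange basis at u = -2:
L_0(-2) = (1/2)·(-1)·(-6)/[(-3/2)·(-3)·(-8)] = -1/12
L_1(-2) = (2)·(-1)·(-6)/[(3/2)·(-3/2)·(-13/2)] = 32/39
L_2(-2) = (2)·(1/2)·(-6)/[(3)·(3/2)·(-5)] = 4/15
L_3(-2) = (2)·(1/2)·(-1)/[(8)·(13/2)·(5)] = -1/260
Sum: (-105)·(-1/12) + (-273/8)·(32/39) + (-6)·(4/15) + 39·(-1/260) = -21

-21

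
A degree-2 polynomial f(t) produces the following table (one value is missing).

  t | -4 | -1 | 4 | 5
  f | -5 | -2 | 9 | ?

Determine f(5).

The 3 known values determine f uniquely (degree ≤ 2).
Evaluate each Lagrange basis at t = 5:
L_0(5) = (6)·(1)/[(-3)·(-8)] = 1/4
L_1(5) = (9)·(1)/[(3)·(-5)] = -3/5
L_2(5) = (9)·(6)/[(8)·(5)] = 27/20
Sum: (-5)·(1/4) + (-2)·(-3/5) + 9·(27/20) = 121/10

121/10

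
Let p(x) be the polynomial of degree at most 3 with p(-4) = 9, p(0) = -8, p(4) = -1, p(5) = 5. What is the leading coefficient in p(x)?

The leading coefficient equals the top divided difference p[-4,0,4,5].
p[-4,0] = (-8 - 9) / (0 - (-4)) = -17/4
p[0,4] = (-1 - (-8)) / (4 - 0) = 7/4
p[4,5] = (5 - (-1)) / (5 - 4) = 6
p[-4,0,4] = (7/4 - (-17/4)) / (4 - (-4)) = 3/4
p[0,4,5] = (6 - 7/4) / (5 - 0) = 17/20
p[-4,0,4,5] = (17/20 - 3/4) / (5 - (-4)) = 1/90

1/90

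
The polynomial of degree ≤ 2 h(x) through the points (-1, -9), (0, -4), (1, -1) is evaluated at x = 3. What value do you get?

-1

Using Newton's divided-difference form:
h[-1,0] = (-4 - (-9)) / (0 - (-1)) = 5
h[0,1] = (-1 - (-4)) / (1 - 0) = 3
h[-1,0,1] = (3 - 5) / (1 - (-1)) = -1
h(3) = -9 + 5·(4) + (-1)·(4)·(3) = -1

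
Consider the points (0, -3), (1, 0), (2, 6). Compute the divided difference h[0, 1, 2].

h[0,1] = (0 - (-3)) / (1 - 0) = 3
h[1,2] = (6 - 0) / (2 - 1) = 6
h[0,1,2] = (6 - 3) / (2 - 0) = 3/2

3/2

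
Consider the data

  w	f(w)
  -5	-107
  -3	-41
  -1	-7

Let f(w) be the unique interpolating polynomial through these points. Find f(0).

Using Newton's divided-difference form:
f[-5,-3] = (-41 - (-107)) / (-3 - (-5)) = 33
f[-3,-1] = (-7 - (-41)) / (-1 - (-3)) = 17
f[-5,-3,-1] = (17 - 33) / (-1 - (-5)) = -4
f(0) = -107 + 33·(5) + (-4)·(5)·(3) = -2

-2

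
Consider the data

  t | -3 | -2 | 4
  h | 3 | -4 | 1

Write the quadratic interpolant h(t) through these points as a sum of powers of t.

Newton's divided differences:
h[-3,-2] = (-4 - 3) / (-2 - (-3)) = -7
h[-2,4] = (1 - (-4)) / (4 - (-2)) = 5/6
h[-3,-2,4] = (5/6 - (-7)) / (4 - (-3)) = 47/42
h(t) = 3 + (-7)·(t + 3) + (47/42)·(t + 3)(t + 2)
Expanding: h(t) = (47/42)t^2 - (59/42)t - 79/7

h(t) = (47/42)t^2 - (59/42)t - 79/7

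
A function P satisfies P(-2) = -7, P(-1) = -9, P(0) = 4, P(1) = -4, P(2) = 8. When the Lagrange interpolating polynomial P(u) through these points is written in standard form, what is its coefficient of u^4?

Build the Lagrange basis polynomials:
L_0(u) = (u + 1)u(u - 1)(u - 2) / [24] = (1/24)u^4 - (1/12)u^3 - (1/24)u^2 + (1/12)u
L_1(u) = (u + 2)u(u - 1)(u - 2) / [-6] = -(1/6)u^4 + (1/6)u^3 + (2/3)u^2 - (2/3)u
L_2(u) = (u + 2)(u + 1)(u - 1)(u - 2) / [4] = (1/4)u^4 - (5/4)u^2 + 1
L_3(u) = (u + 2)(u + 1)u(u - 2) / [-6] = -(1/6)u^4 - (1/6)u^3 + (2/3)u^2 + (2/3)u
L_4(u) = (u + 2)(u + 1)u(u - 1) / [24] = (1/24)u^4 + (1/12)u^3 - (1/24)u^2 - (1/12)u
P(u) = (-7)·L_0 + (-9)·L_1 + 4·L_2 + (-4)·L_3 + 8·L_4
Only the coefficient of u^4 is needed; take it from each L_i and combine:
(-7)·(1/24) + (-9)·(-1/6) + 4·(1/4) + (-4)·(-1/6) + 8·(1/24) = 77/24

77/24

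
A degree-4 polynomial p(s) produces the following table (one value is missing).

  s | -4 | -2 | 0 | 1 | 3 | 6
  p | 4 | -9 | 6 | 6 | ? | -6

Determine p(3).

-1143/80

The 5 known values determine p uniquely (degree ≤ 4).
Evaluate each Lagrange basis at s = 3:
L_0(3) = (5)·(3)·(2)·(-3)/[(-2)·(-4)·(-5)·(-10)] = -9/40
L_1(3) = (7)·(3)·(2)·(-3)/[(2)·(-2)·(-3)·(-8)] = 21/16
L_2(3) = (7)·(5)·(2)·(-3)/[(4)·(2)·(-1)·(-6)] = -35/8
L_3(3) = (7)·(5)·(3)·(-3)/[(5)·(3)·(1)·(-5)] = 21/5
L_4(3) = (7)·(5)·(3)·(2)/[(10)·(8)·(6)·(5)] = 7/80
Sum: 4·(-9/40) + (-9)·(21/16) + 6·(-35/8) + 6·(21/5) + (-6)·(7/80) = -1143/80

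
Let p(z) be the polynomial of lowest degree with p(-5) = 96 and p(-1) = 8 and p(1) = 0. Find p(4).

Evaluate each Lagrange basis at z = 4:
L_0(4) = (5)·(3)/[(-4)·(-6)] = 5/8
L_1(4) = (9)·(3)/[(4)·(-2)] = -27/8
L_2(4) = (9)·(5)/[(6)·(2)] = 15/4
Sum: 96·(5/8) + 8·(-27/8) + 0 = 33

33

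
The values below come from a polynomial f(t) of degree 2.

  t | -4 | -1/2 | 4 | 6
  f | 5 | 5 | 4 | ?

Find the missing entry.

115/36

The 3 known values determine f uniquely (degree ≤ 2).
L_0(6) = (13/2)·(2)/[(-7/2)·(-8)] = 13/28
L_1(6) = (10)·(2)/[(7/2)·(-9/2)] = -80/63
L_2(6) = (10)·(13/2)/[(8)·(9/2)] = 65/36
Sum: 5·(13/28) + 5·(-80/63) + 4·(65/36) = 115/36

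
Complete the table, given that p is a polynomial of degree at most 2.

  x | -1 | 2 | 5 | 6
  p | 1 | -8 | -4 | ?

The 3 known values determine p uniquely (degree ≤ 2).
Evaluate each Lagrange basis at x = 6:
L_0(6) = (4)·(1)/[(-3)·(-6)] = 2/9
L_1(6) = (7)·(1)/[(3)·(-3)] = -7/9
L_2(6) = (7)·(4)/[(6)·(3)] = 14/9
Sum: 1·(2/9) + (-8)·(-7/9) + (-4)·(14/9) = 2/9

2/9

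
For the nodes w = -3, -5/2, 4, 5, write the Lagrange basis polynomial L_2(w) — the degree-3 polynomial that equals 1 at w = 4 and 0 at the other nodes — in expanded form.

L_2(w) = (w + 3)(w + 5/2)(w - 5) / [(7)·(13/2)·(-1)]
       = (w^3 + (1/2)w^2 - 20w - 75/2) / (-91/2)

L_2(w) = -(2/91)w^3 - (1/91)w^2 + (40/91)w + 75/91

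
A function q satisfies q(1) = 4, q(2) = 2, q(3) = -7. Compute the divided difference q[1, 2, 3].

-7/2

q[1,2] = (2 - 4) / (2 - 1) = -2
q[2,3] = (-7 - 2) / (3 - 2) = -9
q[1,2,3] = (-9 - (-2)) / (3 - 1) = -7/2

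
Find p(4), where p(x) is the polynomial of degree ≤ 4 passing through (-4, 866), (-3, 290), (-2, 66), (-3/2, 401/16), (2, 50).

Using Newton's divided-difference form:
p[-4,-3] = (290 - 866) / (-3 - (-4)) = -576
p[-3,-2] = (66 - 290) / (-2 - (-3)) = -224
p[-2,-3/2] = (401/16 - 66) / (-3/2 - (-2)) = -655/8
p[-3/2,2] = (50 - 401/16) / (2 - (-3/2)) = 57/8
p[-4,-3,-2] = (-224 - (-576)) / (-2 - (-4)) = 176
p[-3,-2,-3/2] = (-655/8 - (-224)) / (-3/2 - (-3)) = 379/4
p[-2,-3/2,2] = (57/8 - (-655/8)) / (2 - (-2)) = 89/4
p[-4,-3,-2,-3/2] = (379/4 - 176) / (-3/2 - (-4)) = -65/2
p[-3,-2,-3/2,2] = (89/4 - 379/4) / (2 - (-3)) = -29/2
p[-4,-3,-2,-3/2,2] = (-29/2 - (-65/2)) / (2 - (-4)) = 3
p(4) = 866 + (-576)·(8) + 176·(8)·(7) + (-65/2)·(8)·(7)·(6) + 3·(8)·(7)·(6)·(11/2) = 738

738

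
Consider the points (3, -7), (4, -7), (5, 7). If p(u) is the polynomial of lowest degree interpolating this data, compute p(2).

7

Evaluate each Lagrange basis at u = 2:
L_0(2) = (-2)·(-3)/[(-1)·(-2)] = 3
L_1(2) = (-1)·(-3)/[(1)·(-1)] = -3
L_2(2) = (-1)·(-2)/[(2)·(1)] = 1
Sum: (-7)·(3) + (-7)·(-3) + 7·(1) = 7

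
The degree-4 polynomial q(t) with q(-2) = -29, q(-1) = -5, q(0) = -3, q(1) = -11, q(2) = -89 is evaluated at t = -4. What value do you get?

Evaluate each Lagrange basis at t = -4:
L_0(-4) = (-3)·(-4)·(-5)·(-6)/[(-1)·(-2)·(-3)·(-4)] = 15
L_1(-4) = (-2)·(-4)·(-5)·(-6)/[(1)·(-1)·(-2)·(-3)] = -40
L_2(-4) = (-2)·(-3)·(-5)·(-6)/[(2)·(1)·(-1)·(-2)] = 45
L_3(-4) = (-2)·(-3)·(-4)·(-6)/[(3)·(2)·(1)·(-1)] = -24
L_4(-4) = (-2)·(-3)·(-4)·(-5)/[(4)·(3)·(2)·(1)] = 5
Sum: (-29)·(15) + (-5)·(-40) + (-3)·(45) + (-11)·(-24) + (-89)·(5) = -551

-551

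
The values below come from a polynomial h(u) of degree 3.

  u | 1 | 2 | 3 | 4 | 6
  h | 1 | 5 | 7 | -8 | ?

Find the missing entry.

The 4 known values determine h uniquely (degree ≤ 3).
Evaluate each Lagrange basis at u = 6:
L_0(6) = (4)·(3)·(2)/[(-1)·(-2)·(-3)] = -4
L_1(6) = (5)·(3)·(2)/[(1)·(-1)·(-2)] = 15
L_2(6) = (5)·(4)·(2)/[(2)·(1)·(-1)] = -20
L_3(6) = (5)·(4)·(3)/[(3)·(2)·(1)] = 10
Sum: 1·(-4) + 5·(15) + 7·(-20) + (-8)·(10) = -149

-149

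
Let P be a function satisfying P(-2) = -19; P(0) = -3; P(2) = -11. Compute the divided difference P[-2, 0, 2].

P[-2,0] = (-3 - (-19)) / (0 - (-2)) = 8
P[0,2] = (-11 - (-3)) / (2 - 0) = -4
P[-2,0,2] = (-4 - 8) / (2 - (-2)) = -3

-3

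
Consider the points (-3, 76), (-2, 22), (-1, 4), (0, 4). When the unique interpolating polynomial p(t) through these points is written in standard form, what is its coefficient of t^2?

0

L_0(t) = (t + 2)(t + 1)t / [-6] = -(1/6)t^3 - (1/2)t^2 - (1/3)t
L_1(t) = (t + 3)(t + 1)t / [2] = (1/2)t^3 + 2t^2 + (3/2)t
L_2(t) = (t + 3)(t + 2)t / [-2] = -(1/2)t^3 - (5/2)t^2 - 3t
L_3(t) = (t + 3)(t + 2)(t + 1) / [6] = (1/6)t^3 + t^2 + (11/6)t + 1
p(t) = 76·L_0 + 22·L_1 + 4·L_2 + 4·L_3
Only the coefficient of t^2 is needed; take it from each L_i and combine:
76·(-1/2) + 22·(2) + 4·(-5/2) + 4·(1) = 0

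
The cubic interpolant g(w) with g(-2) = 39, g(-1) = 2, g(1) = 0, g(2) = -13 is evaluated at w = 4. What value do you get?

Evaluate each Lagrange basis at w = 4:
L_0(4) = (5)·(3)·(2)/[(-1)·(-3)·(-4)] = -5/2
L_1(4) = (6)·(3)·(2)/[(1)·(-2)·(-3)] = 6
L_2(4) = (6)·(5)·(2)/[(3)·(2)·(-1)] = -10
L_3(4) = (6)·(5)·(3)/[(4)·(3)·(1)] = 15/2
Sum: 39·(-5/2) + 2·(6) + 0 + (-13)·(15/2) = -183

-183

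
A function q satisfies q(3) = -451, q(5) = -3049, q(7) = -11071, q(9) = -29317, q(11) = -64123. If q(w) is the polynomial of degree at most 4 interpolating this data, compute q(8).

Evaluate each Lagrange basis at w = 8:
L_0(8) = (3)·(1)·(-1)·(-3)/[(-2)·(-4)·(-6)·(-8)] = 3/128
L_1(8) = (5)·(1)·(-1)·(-3)/[(2)·(-2)·(-4)·(-6)] = -5/32
L_2(8) = (5)·(3)·(-1)·(-3)/[(4)·(2)·(-2)·(-4)] = 45/64
L_3(8) = (5)·(3)·(1)·(-3)/[(6)·(4)·(2)·(-2)] = 15/32
L_4(8) = (5)·(3)·(1)·(-1)/[(8)·(6)·(4)·(2)] = -5/128
Sum: (-451)·(3/128) + (-3049)·(-5/32) + (-11071)·(45/64) + (-29317)·(15/32) + (-64123)·(-5/128) = -18556

-18556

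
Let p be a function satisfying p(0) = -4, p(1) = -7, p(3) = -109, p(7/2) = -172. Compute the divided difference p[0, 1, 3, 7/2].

-4

p[0,1] = (-7 - (-4)) / (1 - 0) = -3
p[1,3] = (-109 - (-7)) / (3 - 1) = -51
p[3,7/2] = (-172 - (-109)) / (7/2 - 3) = -126
p[0,1,3] = (-51 - (-3)) / (3 - 0) = -16
p[1,3,7/2] = (-126 - (-51)) / (7/2 - 1) = -30
p[0,1,3,7/2] = (-30 - (-16)) / (7/2 - 0) = -4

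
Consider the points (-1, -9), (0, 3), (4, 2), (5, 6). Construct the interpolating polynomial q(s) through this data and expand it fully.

q(s) = (11/20)s^3 - (41/10)s^2 + (147/20)s + 3

Newton's divided differences:
q[-1,0] = (3 - (-9)) / (0 - (-1)) = 12
q[0,4] = (2 - 3) / (4 - 0) = -1/4
q[4,5] = (6 - 2) / (5 - 4) = 4
q[-1,0,4] = (-1/4 - 12) / (4 - (-1)) = -49/20
q[0,4,5] = (4 - (-1/4)) / (5 - 0) = 17/20
q[-1,0,4,5] = (17/20 - (-49/20)) / (5 - (-1)) = 11/20
q(s) = -9 + 12·(s + 1) + (-49/20)·(s + 1)s + (11/20)·(s + 1)s(s - 4)
Expanding: q(s) = (11/20)s^3 - (41/10)s^2 + (147/20)s + 3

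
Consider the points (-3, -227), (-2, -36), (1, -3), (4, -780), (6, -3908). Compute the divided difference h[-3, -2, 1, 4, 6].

-3

h[-3,-2] = (-36 - (-227)) / (-2 - (-3)) = 191
h[-2,1] = (-3 - (-36)) / (1 - (-2)) = 11
h[1,4] = (-780 - (-3)) / (4 - 1) = -259
h[4,6] = (-3908 - (-780)) / (6 - 4) = -1564
h[-3,-2,1] = (11 - 191) / (1 - (-3)) = -45
h[-2,1,4] = (-259 - 11) / (4 - (-2)) = -45
h[1,4,6] = (-1564 - (-259)) / (6 - 1) = -261
h[-3,-2,1,4] = (-45 - (-45)) / (4 - (-3)) = 0
h[-2,1,4,6] = (-261 - (-45)) / (6 - (-2)) = -27
h[-3,-2,1,4,6] = (-27 - 0) / (6 - (-3)) = -3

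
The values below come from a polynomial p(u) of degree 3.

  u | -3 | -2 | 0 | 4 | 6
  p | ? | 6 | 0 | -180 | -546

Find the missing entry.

30

The 4 known values determine p uniquely (degree ≤ 3).
Evaluate each Lagrange basis at u = -3:
L_0(-3) = (-3)·(-7)·(-9)/[(-2)·(-6)·(-8)] = 63/32
L_1(-3) = (-1)·(-7)·(-9)/[(2)·(-4)·(-6)] = -21/16
L_2(-3) = (-1)·(-3)·(-9)/[(6)·(4)·(-2)] = 9/16
L_3(-3) = (-1)·(-3)·(-7)/[(8)·(6)·(2)] = -7/32
Sum: 6·(63/32) + 0 + (-180)·(9/16) + (-546)·(-7/32) = 30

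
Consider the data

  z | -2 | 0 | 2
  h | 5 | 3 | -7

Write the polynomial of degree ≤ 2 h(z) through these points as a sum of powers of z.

Build the Lagrange basis polynomials:
L_0(z) = z(z - 2) / [8] = (1/8)z^2 - (1/4)z
L_1(z) = (z + 2)(z - 2) / [-4] = -(1/4)z^2 + 1
L_2(z) = (z + 2)z / [8] = (1/8)z^2 + (1/4)z
h(z) = 5·L_0 + 3·L_1 + (-7)·L_2
  5·L_0(z) = (5/8)z^2 - (5/4)z
  3·L_1(z) = -(3/4)z^2 + 3
  (-7)·L_2(z) = -(7/8)z^2 - (7/4)z
Adding term by term: -z^2 - 3z + 3

h(z) = -z^2 - 3z + 3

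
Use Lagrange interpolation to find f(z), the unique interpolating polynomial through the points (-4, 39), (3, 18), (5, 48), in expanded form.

Build the Lagrange basis polynomials:
L_0(z) = (z - 3)(z - 5) / [63] = (1/63)z^2 - (8/63)z + 5/21
L_1(z) = (z + 4)(z - 5) / [-14] = -(1/14)z^2 + (1/14)z + 10/7
L_2(z) = (z + 4)(z - 3) / [18] = (1/18)z^2 + (1/18)z - 2/3
f(z) = 39·L_0 + 18·L_1 + 48·L_2
  39·L_0(z) = (13/21)z^2 - (104/21)z + 65/7
  18·L_1(z) = -(9/7)z^2 + (9/7)z + 180/7
  48·L_2(z) = (8/3)z^2 + (8/3)z - 32
Adding term by term: 2z^2 - z + 3

f(z) = 2z^2 - z + 3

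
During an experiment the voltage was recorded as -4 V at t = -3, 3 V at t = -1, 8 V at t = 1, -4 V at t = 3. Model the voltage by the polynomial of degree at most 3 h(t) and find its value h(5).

-48

Evaluate each Lagrange basis at t = 5:
L_0(5) = (6)·(4)·(2)/[(-2)·(-4)·(-6)] = -1
L_1(5) = (8)·(4)·(2)/[(2)·(-2)·(-4)] = 4
L_2(5) = (8)·(6)·(2)/[(4)·(2)·(-2)] = -6
L_3(5) = (8)·(6)·(4)/[(6)·(4)·(2)] = 4
Sum: (-4)·(-1) + 3·(4) + 8·(-6) + (-4)·(4) = -48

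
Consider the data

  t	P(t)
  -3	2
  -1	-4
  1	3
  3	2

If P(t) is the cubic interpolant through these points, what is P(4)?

-129/16

Evaluate each Lagrange basis at t = 4:
L_0(4) = (5)·(3)·(1)/[(-2)·(-4)·(-6)] = -5/16
L_1(4) = (7)·(3)·(1)/[(2)·(-2)·(-4)] = 21/16
L_2(4) = (7)·(5)·(1)/[(4)·(2)·(-2)] = -35/16
L_3(4) = (7)·(5)·(3)/[(6)·(4)·(2)] = 35/16
Sum: 2·(-5/16) + (-4)·(21/16) + 3·(-35/16) + 2·(35/16) = -129/16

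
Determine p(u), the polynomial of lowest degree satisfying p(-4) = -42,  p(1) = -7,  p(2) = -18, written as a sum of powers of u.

Build the Lagrange basis polynomials:
L_0(u) = (u - 1)(u - 2) / [30] = (1/30)u^2 - (1/10)u + 1/15
L_1(u) = (u + 4)(u - 2) / [-5] = -(1/5)u^2 - (2/5)u + 8/5
L_2(u) = (u + 4)(u - 1) / [6] = (1/6)u^2 + (1/2)u - 2/3
p(u) = (-42)·L_0 + (-7)·L_1 + (-18)·L_2
  (-42)·L_0(u) = -(7/5)u^2 + (21/5)u - 14/5
  (-7)·L_1(u) = (7/5)u^2 + (14/5)u - 56/5
  (-18)·L_2(u) = -3u^2 - 9u + 12
Adding term by term: -3u^2 - 2u - 2

p(u) = -3u^2 - 2u - 2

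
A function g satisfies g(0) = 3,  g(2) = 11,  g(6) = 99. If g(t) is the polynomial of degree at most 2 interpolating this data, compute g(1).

Evaluate each Lagrange basis at t = 1:
L_0(1) = (-1)·(-5)/[(-2)·(-6)] = 5/12
L_1(1) = (1)·(-5)/[(2)·(-4)] = 5/8
L_2(1) = (1)·(-1)/[(6)·(4)] = -1/24
Sum: 3·(5/12) + 11·(5/8) + 99·(-1/24) = 4

4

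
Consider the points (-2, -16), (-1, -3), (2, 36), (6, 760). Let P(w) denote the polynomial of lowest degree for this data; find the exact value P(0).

L_0(0) = (1)·(-2)·(-6)/[(-1)·(-4)·(-8)] = -3/8
L_1(0) = (2)·(-2)·(-6)/[(1)·(-3)·(-7)] = 8/7
L_2(0) = (2)·(1)·(-6)/[(4)·(3)·(-4)] = 1/4
L_3(0) = (2)·(1)·(-2)/[(8)·(7)·(4)] = -1/56
Sum: (-16)·(-3/8) + (-3)·(8/7) + 36·(1/4) + 760·(-1/56) = -2

-2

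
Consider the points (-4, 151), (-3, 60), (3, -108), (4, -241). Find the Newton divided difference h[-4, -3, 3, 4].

h[-4,-3] = (60 - 151) / (-3 - (-4)) = -91
h[-3,3] = (-108 - 60) / (3 - (-3)) = -28
h[3,4] = (-241 - (-108)) / (4 - 3) = -133
h[-4,-3,3] = (-28 - (-91)) / (3 - (-4)) = 9
h[-3,3,4] = (-133 - (-28)) / (4 - (-3)) = -15
h[-4,-3,3,4] = (-15 - 9) / (4 - (-4)) = -3

-3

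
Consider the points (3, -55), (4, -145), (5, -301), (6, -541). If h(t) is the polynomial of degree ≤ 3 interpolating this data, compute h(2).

-13

Using Newton's divided-difference form:
h[3,4] = (-145 - (-55)) / (4 - 3) = -90
h[4,5] = (-301 - (-145)) / (5 - 4) = -156
h[5,6] = (-541 - (-301)) / (6 - 5) = -240
h[3,4,5] = (-156 - (-90)) / (5 - 3) = -33
h[4,5,6] = (-240 - (-156)) / (6 - 4) = -42
h[3,4,5,6] = (-42 - (-33)) / (6 - 3) = -3
h(2) = -55 + (-90)·(-1) + (-33)·(-1)·(-2) + (-3)·(-1)·(-2)·(-3) = -13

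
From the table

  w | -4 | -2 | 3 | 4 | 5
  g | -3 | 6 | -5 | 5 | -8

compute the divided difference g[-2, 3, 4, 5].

g[-2,3] = (-5 - 6) / (3 - (-2)) = -11/5
g[3,4] = (5 - (-5)) / (4 - 3) = 10
g[4,5] = (-8 - 5) / (5 - 4) = -13
g[-2,3,4] = (10 - (-11/5)) / (4 - (-2)) = 61/30
g[3,4,5] = (-13 - 10) / (5 - 3) = -23/2
g[-2,3,4,5] = (-23/2 - 61/30) / (5 - (-2)) = -29/15

-29/15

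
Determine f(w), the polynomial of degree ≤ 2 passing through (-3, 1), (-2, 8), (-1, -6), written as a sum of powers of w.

f(w) = -(21/2)w^2 - (91/2)w - 41

Newton's divided differences:
f[-3,-2] = (8 - 1) / (-2 - (-3)) = 7
f[-2,-1] = (-6 - 8) / (-1 - (-2)) = -14
f[-3,-2,-1] = (-14 - 7) / (-1 - (-3)) = -21/2
f(w) = 1 + 7·(w + 3) + (-21/2)·(w + 3)(w + 2)
Expanding: f(w) = -(21/2)w^2 - (91/2)w - 41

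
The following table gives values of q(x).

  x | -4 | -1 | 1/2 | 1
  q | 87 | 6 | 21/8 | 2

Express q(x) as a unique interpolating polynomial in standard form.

q(x) = -x^3 + x^2 - x + 3

Newton's divided differences:
q[-4,-1] = (6 - 87) / (-1 - (-4)) = -27
q[-1,1/2] = (21/8 - 6) / (1/2 - (-1)) = -9/4
q[1/2,1] = (2 - 21/8) / (1 - 1/2) = -5/4
q[-4,-1,1/2] = (-9/4 - (-27)) / (1/2 - (-4)) = 11/2
q[-1,1/2,1] = (-5/4 - (-9/4)) / (1 - (-1)) = 1/2
q[-4,-1,1/2,1] = (1/2 - 11/2) / (1 - (-4)) = -1
q(x) = 87 + (-27)·(x + 4) + (11/2)·(x + 4)(x + 1) + (-1)·(x + 4)(x + 1)(x - 1/2)
Expanding: q(x) = -x^3 + x^2 - x + 3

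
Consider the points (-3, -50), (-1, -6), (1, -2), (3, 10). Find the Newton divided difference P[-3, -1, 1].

-5

P[-3,-1] = (-6 - (-50)) / (-1 - (-3)) = 22
P[-1,1] = (-2 - (-6)) / (1 - (-1)) = 2
P[-3,-1,1] = (2 - 22) / (1 - (-3)) = -5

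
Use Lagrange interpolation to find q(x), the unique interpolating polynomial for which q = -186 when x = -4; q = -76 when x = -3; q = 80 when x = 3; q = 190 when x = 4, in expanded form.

Build the Lagrange basis polynomials:
L_0(x) = (x + 3)(x - 3)(x - 4) / [-56] = -(1/56)x^3 + (1/14)x^2 + (9/56)x - 9/14
L_1(x) = (x + 4)(x - 3)(x - 4) / [42] = (1/42)x^3 - (1/14)x^2 - (8/21)x + 8/7
L_2(x) = (x + 4)(x + 3)(x - 4) / [-42] = -(1/42)x^3 - (1/14)x^2 + (8/21)x + 8/7
L_3(x) = (x + 4)(x + 3)(x - 3) / [56] = (1/56)x^3 + (1/14)x^2 - (9/56)x - 9/14
q(x) = (-186)·L_0 + (-76)·L_1 + 80·L_2 + 190·L_3
  (-186)·L_0(x) = (93/28)x^3 - (93/7)x^2 - (837/28)x + 837/7
  (-76)·L_1(x) = -(38/21)x^3 + (38/7)x^2 + (608/21)x - 608/7
  80·L_2(x) = -(40/21)x^3 - (40/7)x^2 + (640/21)x + 640/7
  190·L_3(x) = (95/28)x^3 + (95/7)x^2 - (855/28)x - 855/7
Adding term by term: 3x^3 - x + 2

q(x) = 3x^3 - x + 2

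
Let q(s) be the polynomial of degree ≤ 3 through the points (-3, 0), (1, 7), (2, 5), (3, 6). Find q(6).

Evaluate each Lagrange basis at s = 6:
L_0(6) = (5)·(4)·(3)/[(-4)·(-5)·(-6)] = -1/2
L_1(6) = (9)·(4)·(3)/[(4)·(-1)·(-2)] = 27/2
L_2(6) = (9)·(5)·(3)/[(5)·(1)·(-1)] = -27
L_3(6) = (9)·(5)·(4)/[(6)·(2)·(1)] = 15
Sum: 0 + 7·(27/2) + 5·(-27) + 6·(15) = 99/2

99/2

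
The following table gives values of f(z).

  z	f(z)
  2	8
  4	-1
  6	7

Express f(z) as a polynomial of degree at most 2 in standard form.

L_0(z) = (z - 4)(z - 6) / [8] = (1/8)z^2 - (5/4)z + 3
L_1(z) = (z - 2)(z - 6) / [-4] = -(1/4)z^2 + 2z - 3
L_2(z) = (z - 2)(z - 4) / [8] = (1/8)z^2 - (3/4)z + 1
f(z) = 8·L_0 + (-1)·L_1 + 7·L_2
  8·L_0(z) = z^2 - 10z + 24
  (-1)·L_1(z) = (1/4)z^2 - 2z + 3
  7·L_2(z) = (7/8)z^2 - (21/4)z + 7
Adding term by term: (17/8)z^2 - (69/4)z + 34

f(z) = (17/8)z^2 - (69/4)z + 34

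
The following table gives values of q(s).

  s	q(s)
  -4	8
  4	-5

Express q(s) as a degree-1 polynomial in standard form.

q(s) = -(13/8)s + 3/2

L_0(s) = (s - 4) / [-8] = -(1/8)s + 1/2
L_1(s) = (s + 4) / [8] = (1/8)s + 1/2
q(s) = 8·L_0 + (-5)·L_1
  8·L_0(s) = -s + 4
  (-5)·L_1(s) = -(5/8)s - 5/2
Adding term by term: -(13/8)s + 3/2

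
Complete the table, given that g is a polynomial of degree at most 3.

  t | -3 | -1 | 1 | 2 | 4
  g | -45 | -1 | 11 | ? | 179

The 4 known values determine g uniquely (degree ≤ 3).
L_0(2) = (3)·(1)·(-2)/[(-2)·(-4)·(-7)] = 3/28
L_1(2) = (5)·(1)·(-2)/[(2)·(-2)·(-5)] = -1/2
L_2(2) = (5)·(3)·(-2)/[(4)·(2)·(-3)] = 5/4
L_3(2) = (5)·(3)·(1)/[(7)·(5)·(3)] = 1/7
Sum: (-45)·(3/28) + (-1)·(-1/2) + 11·(5/4) + 179·(1/7) = 35

35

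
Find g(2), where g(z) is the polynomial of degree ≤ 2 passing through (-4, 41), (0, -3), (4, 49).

11

L_0(2) = (2)·(-2)/[(-4)·(-8)] = -1/8
L_1(2) = (6)·(-2)/[(4)·(-4)] = 3/4
L_2(2) = (6)·(2)/[(8)·(4)] = 3/8
Sum: 41·(-1/8) + (-3)·(3/4) + 49·(3/8) = 11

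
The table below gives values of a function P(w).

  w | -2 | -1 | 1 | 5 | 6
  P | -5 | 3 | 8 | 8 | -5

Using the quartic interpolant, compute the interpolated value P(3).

81/7

Evaluate each Lagrange basis at w = 3:
L_0(3) = (4)·(2)·(-2)·(-3)/[(-1)·(-3)·(-7)·(-8)] = 2/7
L_1(3) = (5)·(2)·(-2)·(-3)/[(1)·(-2)·(-6)·(-7)] = -5/7
L_2(3) = (5)·(4)·(-2)·(-3)/[(3)·(2)·(-4)·(-5)] = 1
L_3(3) = (5)·(4)·(2)·(-3)/[(7)·(6)·(4)·(-1)] = 5/7
L_4(3) = (5)·(4)·(2)·(-2)/[(8)·(7)·(5)·(1)] = -2/7
Sum: (-5)·(2/7) + 3·(-5/7) + 8·(1) + 8·(5/7) + (-5)·(-2/7) = 81/7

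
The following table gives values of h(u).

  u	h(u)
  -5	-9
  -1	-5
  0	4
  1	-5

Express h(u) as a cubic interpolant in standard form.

Newton's divided differences:
h[-5,-1] = (-5 - (-9)) / (-1 - (-5)) = 1
h[-1,0] = (4 - (-5)) / (0 - (-1)) = 9
h[0,1] = (-5 - 4) / (1 - 0) = -9
h[-5,-1,0] = (9 - 1) / (0 - (-5)) = 8/5
h[-1,0,1] = (-9 - 9) / (1 - (-1)) = -9
h[-5,-1,0,1] = (-9 - 8/5) / (1 - (-5)) = -53/30
h(u) = -9 + 1·(u + 5) + (8/5)·(u + 5)(u + 1) + (-53/30)·(u + 5)(u + 1)u
Expanding: h(u) = -(53/30)u^3 - 9u^2 + (53/30)u + 4

h(u) = -(53/30)u^3 - 9u^2 + (53/30)u + 4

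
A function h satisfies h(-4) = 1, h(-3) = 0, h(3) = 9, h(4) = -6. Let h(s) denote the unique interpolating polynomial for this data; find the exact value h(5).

L_0(5) = (8)·(2)·(1)/[(-1)·(-7)·(-8)] = -2/7
L_1(5) = (9)·(2)·(1)/[(1)·(-6)·(-7)] = 3/7
L_2(5) = (9)·(8)·(1)/[(7)·(6)·(-1)] = -12/7
L_3(5) = (9)·(8)·(2)/[(8)·(7)·(1)] = 18/7
Sum: 1·(-2/7) + 0 + 9·(-12/7) + (-6)·(18/7) = -218/7

-218/7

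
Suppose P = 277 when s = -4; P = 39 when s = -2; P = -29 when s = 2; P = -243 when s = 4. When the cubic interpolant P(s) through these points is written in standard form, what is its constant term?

1

L_0(s) = (s + 2)(s - 2)(s - 4) / [-96] = -(1/96)s^3 + (1/24)s^2 + (1/24)s - 1/6
L_1(s) = (s + 4)(s - 2)(s - 4) / [48] = (1/48)s^3 - (1/24)s^2 - (1/3)s + 2/3
L_2(s) = (s + 4)(s + 2)(s - 4) / [-48] = -(1/48)s^3 - (1/24)s^2 + (1/3)s + 2/3
L_3(s) = (s + 4)(s + 2)(s - 2) / [96] = (1/96)s^3 + (1/24)s^2 - (1/24)s - 1/6
P(s) = 277·L_0 + 39·L_1 + (-29)·L_2 + (-243)·L_3
Only the constant term is needed; take it from each L_i and combine:
277·(-1/6) + 39·(2/3) + (-29)·(2/3) + (-243)·(-1/6) = 1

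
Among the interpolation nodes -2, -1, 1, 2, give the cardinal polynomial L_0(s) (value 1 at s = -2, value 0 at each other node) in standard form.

L_0(s) = (s + 1)(s - 1)(s - 2) / [(-1)·(-3)·(-4)]
       = (s^3 - 2s^2 - s + 2) / (-12)

L_0(s) = -(1/12)s^3 + (1/6)s^2 + (1/12)s - 1/6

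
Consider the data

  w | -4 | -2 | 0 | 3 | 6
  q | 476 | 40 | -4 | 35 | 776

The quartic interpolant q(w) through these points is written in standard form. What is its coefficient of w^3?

-3

Build the Lagrange basis polynomials:
L_0(w) = (w + 2)w(w - 3)(w - 6) / [560] = (1/560)w^4 - (1/80)w^3 + (9/140)w
L_1(w) = (w + 4)w(w - 3)(w - 6) / [-160] = -(1/160)w^4 + (1/32)w^3 + (9/80)w^2 - (9/20)w
L_2(w) = (w + 4)(w + 2)(w - 3)(w - 6) / [144] = (1/144)w^4 - (1/48)w^3 - (7/36)w^2 + (1/4)w + 1
L_3(w) = (w + 4)(w + 2)w(w - 6) / [-315] = -(1/315)w^4 + (4/45)w^2 + (16/105)w
L_4(w) = (w + 4)(w + 2)w(w - 3) / [1440] = (1/1440)w^4 + (1/480)w^3 - (1/144)w^2 - (1/60)w
q(w) = 476·L_0 + 40·L_1 + (-4)·L_2 + 35·L_3 + 776·L_4
Only the coefficient of w^3 is needed; take it from each L_i and combine:
476·(-1/80) + 40·(1/32) + (-4)·(-1/48) + 35·(0) + 776·(1/480) = -3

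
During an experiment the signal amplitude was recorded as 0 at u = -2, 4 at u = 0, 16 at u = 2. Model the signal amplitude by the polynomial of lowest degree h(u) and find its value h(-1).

1

L_0(-1) = (-1)·(-3)/[(-2)·(-4)] = 3/8
L_1(-1) = (1)·(-3)/[(2)·(-2)] = 3/4
L_2(-1) = (1)·(-1)/[(4)·(2)] = -1/8
Sum: 0 + 4·(3/4) + 16·(-1/8) = 1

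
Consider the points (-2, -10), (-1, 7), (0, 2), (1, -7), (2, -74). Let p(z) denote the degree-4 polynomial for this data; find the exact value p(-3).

-139

Evaluate each Lagrange basis at z = -3:
L_0(-3) = (-2)·(-3)·(-4)·(-5)/[(-1)·(-2)·(-3)·(-4)] = 5
L_1(-3) = (-1)·(-3)·(-4)·(-5)/[(1)·(-1)·(-2)·(-3)] = -10
L_2(-3) = (-1)·(-2)·(-4)·(-5)/[(2)·(1)·(-1)·(-2)] = 10
L_3(-3) = (-1)·(-2)·(-3)·(-5)/[(3)·(2)·(1)·(-1)] = -5
L_4(-3) = (-1)·(-2)·(-3)·(-4)/[(4)·(3)·(2)·(1)] = 1
Sum: (-10)·(5) + 7·(-10) + 2·(10) + (-7)·(-5) + (-74)·(1) = -139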